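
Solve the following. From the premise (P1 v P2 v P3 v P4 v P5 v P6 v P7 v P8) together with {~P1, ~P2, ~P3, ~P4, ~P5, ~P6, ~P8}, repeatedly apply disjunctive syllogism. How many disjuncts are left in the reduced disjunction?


Original disjuncts (8): P1, P2, P3, P4, P5, P6, P7, P8
Negated (eliminate): ~P1, ~P2, ~P3, ~P4, ~P5, ~P6, ~P8
Remaining disjuncts: P7
Count = 8 - 7 = 1

1


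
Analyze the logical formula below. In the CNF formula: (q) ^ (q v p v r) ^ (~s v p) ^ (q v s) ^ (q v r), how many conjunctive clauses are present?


A CNF formula is a conjunction of clauses.
Clauses are separated by ^.
Counting the conjuncts: 5 clauses.

5


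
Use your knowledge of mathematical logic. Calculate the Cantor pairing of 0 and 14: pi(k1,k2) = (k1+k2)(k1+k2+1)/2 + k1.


k1 + k2 = 14
(k1+k2)(k1+k2+1)/2 = 14 * 15 / 2 = 105
pi = 105 + 0 = 105

105


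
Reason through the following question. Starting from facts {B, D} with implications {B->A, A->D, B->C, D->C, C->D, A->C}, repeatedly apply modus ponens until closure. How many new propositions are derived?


Initial facts: {B, D}
Apply modus ponens to closure:
  B and B->A  =>  A
  B and B->C  =>  C
Final known: {A, B, C, D}
New propositions: {A, C}
Count = 2

2


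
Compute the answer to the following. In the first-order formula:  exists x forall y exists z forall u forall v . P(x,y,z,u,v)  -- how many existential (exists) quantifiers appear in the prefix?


Quantifier prefix: exists x forall y exists z forall u forall v
Mark each quantifier type:
  E U E U U
Universal count = 3, Existential count = 2
Asked for existential (exists) quantifiers: 2

2


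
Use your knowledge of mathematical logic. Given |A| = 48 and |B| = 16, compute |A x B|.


The Cartesian product A x B contains all ordered pairs (a, b).
|A x B| = |A| * |B| = 48 * 16 = 768

768


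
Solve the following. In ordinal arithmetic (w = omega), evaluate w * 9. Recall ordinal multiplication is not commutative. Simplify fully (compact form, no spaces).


Compute w * 9.
Ordinal * is associative and left-distributive over +, but NOT commutative; for finite n>1, n*w = w but w*n stays w*n.
w * 9 means 9 copies of w concatenated: w*9.
Result = w*9

w*9


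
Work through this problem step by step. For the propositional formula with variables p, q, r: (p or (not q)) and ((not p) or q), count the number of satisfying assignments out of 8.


Evaluate all 8 assignments for p, q, r:
p=0, q=0, r=0: 1
p=0, q=0, r=1: 1
p=0, q=1, r=0: 0
p=0, q=1, r=1: 0
p=1, q=0, r=0: 0
p=1, q=0, r=1: 0
p=1, q=1, r=0: 1
p=1, q=1, r=1: 1
Satisfying count = 4

4


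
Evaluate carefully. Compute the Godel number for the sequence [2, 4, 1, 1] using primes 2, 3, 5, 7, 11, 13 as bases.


Encode each element as an exponent of the corresponding prime:
  2^2 = 4
  3^4 = 81
  5^1 = 5
  7^1 = 7
Product = 4 * 81 * 5 * 7 = 11340

11340


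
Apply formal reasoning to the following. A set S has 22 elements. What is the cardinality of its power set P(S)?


The power set of a set with n elements has 2^n elements.
|P(S)| = 2^22 = 4194304

4194304


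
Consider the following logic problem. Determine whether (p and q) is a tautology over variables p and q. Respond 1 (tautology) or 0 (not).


Check all 4 assignments:
p=0, q=0: 0
p=0, q=1: 0
p=1, q=0: 0
p=1, q=1: 1
Satisfying count = 1/4.
Tautology iff count = 4: no.

0


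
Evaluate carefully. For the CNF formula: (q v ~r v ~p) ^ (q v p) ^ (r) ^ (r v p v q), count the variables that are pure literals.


Check each variable for pure literal status:
p: mixed (not pure)
q: pure positive
r: mixed (not pure)
Pure literal count = 1

1


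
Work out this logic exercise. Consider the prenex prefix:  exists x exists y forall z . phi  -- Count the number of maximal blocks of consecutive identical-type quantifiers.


Quantifier-type sequence: E E A  (A=forall, E=exists)
Group into maximal same-type runs:
  Ex2 | Ax1
Number of blocks = 2

2


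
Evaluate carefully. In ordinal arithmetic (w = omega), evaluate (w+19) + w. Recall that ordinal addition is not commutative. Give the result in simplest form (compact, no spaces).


Compute (w+19) + w.
Ordinal + is associative but NOT commutative; for finite n>0, n + w = w but w + n stays w+n.
(w+19) + w = w + (19+w) = w + w = w*2 (the finite tail 19 is absorbed by the right w).
Result = w*2

w*2


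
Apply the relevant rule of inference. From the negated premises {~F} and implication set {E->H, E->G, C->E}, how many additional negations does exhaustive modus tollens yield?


Initial negated facts: {~F}
Apply modus tollens to closure:
  (no implication fires)
Final negated: {~F}
New negations: {(none)}
Count = 0

0


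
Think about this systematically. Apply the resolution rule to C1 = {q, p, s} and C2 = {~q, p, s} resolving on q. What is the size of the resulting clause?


Remove q from C1 and ~q from C2.
C1 remainder: {p, s}
C2 remainder: {p, s}
Union (resolvent): {p, s}
Resolvent has 2 literal(s).

2


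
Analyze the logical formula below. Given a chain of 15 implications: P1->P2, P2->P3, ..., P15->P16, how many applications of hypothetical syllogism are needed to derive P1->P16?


With 15 implications in a chain connecting 16 propositions:
P1->P2, P2->P3, ..., P15->P16
Steps needed = (number of implications) - 1 = 15 - 1 = 14

14


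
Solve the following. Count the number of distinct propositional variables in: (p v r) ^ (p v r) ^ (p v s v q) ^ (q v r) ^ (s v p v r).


Identify each variable that appears in the formula.
Variables found: p, q, r, s
Count = 4

4


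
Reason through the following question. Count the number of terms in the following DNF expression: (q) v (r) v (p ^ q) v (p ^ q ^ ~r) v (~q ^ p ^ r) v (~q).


A DNF formula is a disjunction of terms (conjunctions).
Terms are separated by v.
Counting the disjuncts: 6 terms.

6


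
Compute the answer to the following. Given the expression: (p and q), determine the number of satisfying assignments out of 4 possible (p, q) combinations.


Check all 4 assignments:
p=0, q=0: 0
p=0, q=1: 0
p=1, q=0: 0
p=1, q=1: 1
Count of True = 1

1


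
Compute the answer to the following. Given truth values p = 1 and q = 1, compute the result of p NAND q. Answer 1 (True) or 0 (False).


p = 1, q = 1
Operation: p NAND q
Evaluate: 1 NAND 1 = 0

0


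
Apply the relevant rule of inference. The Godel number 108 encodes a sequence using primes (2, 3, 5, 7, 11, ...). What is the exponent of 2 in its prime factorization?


Factorize 108 by dividing by 2 repeatedly.
Division steps: 2 divides 108 exactly 2 time(s).
Exponent of 2 = 2

2


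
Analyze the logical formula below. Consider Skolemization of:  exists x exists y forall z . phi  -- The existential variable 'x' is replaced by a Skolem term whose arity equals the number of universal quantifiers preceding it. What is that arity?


Quantifier prefix: exists x exists y forall z
'x' is existentially quantified at position 1.
No universal quantifiers precede it.
Skolem function arity = 0 (a Skolem constant)

0


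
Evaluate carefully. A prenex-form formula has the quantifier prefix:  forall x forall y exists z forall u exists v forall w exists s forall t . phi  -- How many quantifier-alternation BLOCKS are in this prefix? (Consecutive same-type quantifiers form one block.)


Quantifier-type sequence: A A E A E A E A  (A=forall, E=exists)
Group into maximal same-type runs:
  Ax2 | Ex1 | Ax1 | Ex1 | Ax1 | Ex1 | Ax1
Number of blocks = 7

7


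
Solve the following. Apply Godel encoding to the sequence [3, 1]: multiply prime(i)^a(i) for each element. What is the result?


Encode each element as an exponent of the corresponding prime:
  2^3 = 8
  3^1 = 3
Product = 8 * 3 = 24

24


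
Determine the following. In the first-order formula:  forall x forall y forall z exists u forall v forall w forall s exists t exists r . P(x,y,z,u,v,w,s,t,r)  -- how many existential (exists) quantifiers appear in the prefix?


Quantifier prefix: forall x forall y forall z exists u forall v forall w forall s exists t exists r
Mark each quantifier type:
  U U U E U U U E E
Universal count = 6, Existential count = 3
Asked for existential (exists) quantifiers: 3

3


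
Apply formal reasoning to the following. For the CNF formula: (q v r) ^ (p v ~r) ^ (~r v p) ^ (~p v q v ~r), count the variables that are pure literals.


Check each variable for pure literal status:
p: mixed (not pure)
q: pure positive
r: mixed (not pure)
Pure literal count = 1

1


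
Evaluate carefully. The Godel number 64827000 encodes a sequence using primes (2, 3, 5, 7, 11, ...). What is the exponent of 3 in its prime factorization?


Factorize 64827000 by dividing by 3 repeatedly.
Division steps: 3 divides 64827000 exactly 3 time(s).
Exponent of 3 = 3

3


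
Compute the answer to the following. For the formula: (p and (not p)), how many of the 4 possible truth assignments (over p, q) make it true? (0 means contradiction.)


Check all 4 assignments:
p=0, q=0: 0
p=0, q=1: 0
p=1, q=0: 0
p=1, q=1: 0
Count of True = 0

0


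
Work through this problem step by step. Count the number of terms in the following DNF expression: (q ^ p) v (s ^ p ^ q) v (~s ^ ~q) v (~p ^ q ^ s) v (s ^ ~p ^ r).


A DNF formula is a disjunction of terms (conjunctions).
Terms are separated by v.
Counting the disjuncts: 5 terms.

5


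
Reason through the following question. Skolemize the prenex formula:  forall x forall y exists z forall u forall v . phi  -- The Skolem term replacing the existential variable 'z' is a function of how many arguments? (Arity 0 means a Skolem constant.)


Quantifier prefix: forall x forall y exists z forall u forall v
'z' is existentially quantified at position 3.
Universal variables preceding it: x, y
Skolem function arity = 2

2


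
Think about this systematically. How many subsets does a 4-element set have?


The power set of a set with n elements has 2^n elements.
|P(S)| = 2^4 = 16

16


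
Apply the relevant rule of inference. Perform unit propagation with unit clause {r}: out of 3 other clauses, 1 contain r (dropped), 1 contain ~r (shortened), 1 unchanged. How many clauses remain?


Satisfied (removed): 1
Shortened (remain): 1
Unchanged (remain): 1
Remaining = 1 + 1 = 2

2


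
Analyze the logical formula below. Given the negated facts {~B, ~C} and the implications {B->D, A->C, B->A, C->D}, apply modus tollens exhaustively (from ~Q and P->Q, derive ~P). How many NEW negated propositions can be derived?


Initial negated facts: {~B, ~C}
Apply modus tollens to closure:
  ~C and A->C  =>  ~A
Final negated: {~A, ~B, ~C}
New negations: {~A}
Count = 1

1


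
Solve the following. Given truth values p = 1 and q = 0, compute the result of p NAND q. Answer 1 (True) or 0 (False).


p = 1, q = 0
Operation: p NAND q
Evaluate: 1 NAND 0 = 1

1


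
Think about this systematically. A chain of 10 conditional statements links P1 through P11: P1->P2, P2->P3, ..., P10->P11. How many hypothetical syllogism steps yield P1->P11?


With 10 implications in a chain connecting 11 propositions:
P1->P2, P2->P3, ..., P10->P11
Steps needed = (number of implications) - 1 = 10 - 1 = 9

9


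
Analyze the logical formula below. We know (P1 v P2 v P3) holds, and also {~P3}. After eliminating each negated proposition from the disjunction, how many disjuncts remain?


Original disjuncts (3): P1, P2, P3
Negated (eliminate): ~P3
Remaining disjuncts: P1, P2
Count = 3 - 1 = 2

2


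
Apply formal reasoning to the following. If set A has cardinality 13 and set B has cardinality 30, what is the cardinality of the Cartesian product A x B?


The Cartesian product A x B contains all ordered pairs (a, b).
|A x B| = |A| * |B| = 13 * 30 = 390

390


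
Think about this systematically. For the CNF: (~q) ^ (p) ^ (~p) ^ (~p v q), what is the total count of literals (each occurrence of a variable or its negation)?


Counting literals in each clause:
Clause 1: 1 literal(s)
Clause 2: 1 literal(s)
Clause 3: 1 literal(s)
Clause 4: 2 literal(s)
Total = 5

5


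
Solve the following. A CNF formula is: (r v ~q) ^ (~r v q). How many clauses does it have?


A CNF formula is a conjunction of clauses.
Clauses are separated by ^.
Counting the conjuncts: 2 clauses.

2


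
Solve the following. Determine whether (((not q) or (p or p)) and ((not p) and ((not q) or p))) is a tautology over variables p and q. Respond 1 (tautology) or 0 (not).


Check all 4 assignments:
p=0, q=0: 1
p=0, q=1: 0
p=1, q=0: 0
p=1, q=1: 0
Satisfying count = 1/4.
Tautology iff count = 4: no.

0


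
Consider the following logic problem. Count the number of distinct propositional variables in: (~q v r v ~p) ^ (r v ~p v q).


Identify each variable that appears in the formula.
Variables found: p, q, r
Count = 3

3


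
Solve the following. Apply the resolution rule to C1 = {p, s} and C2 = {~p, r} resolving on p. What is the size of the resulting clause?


Remove p from C1 and ~p from C2.
C1 remainder: {s}
C2 remainder: {r}
Union (resolvent): {r, s}
Resolvent has 2 literal(s).

2


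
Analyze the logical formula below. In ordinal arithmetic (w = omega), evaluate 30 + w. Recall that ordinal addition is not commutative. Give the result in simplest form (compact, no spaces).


Compute 30 + w.
Ordinal + is associative but NOT commutative; for finite n>0, n + w = w but w + n stays w+n.
Any finite left addend is absorbed by w on the right: 30 + w = w.
Result = w

w


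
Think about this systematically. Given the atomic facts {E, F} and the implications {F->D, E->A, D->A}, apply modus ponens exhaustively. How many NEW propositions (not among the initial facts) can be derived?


Initial facts: {E, F}
Apply modus ponens to closure:
  F and F->D  =>  D
  E and E->A  =>  A
Final known: {A, D, E, F}
New propositions: {A, D}
Count = 2

2


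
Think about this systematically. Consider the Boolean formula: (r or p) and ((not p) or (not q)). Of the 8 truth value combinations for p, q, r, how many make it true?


Evaluate all 8 assignments for p, q, r:
p=0, q=0, r=0: 0
p=0, q=0, r=1: 1
p=0, q=1, r=0: 0
p=0, q=1, r=1: 1
p=1, q=0, r=0: 1
p=1, q=0, r=1: 1
p=1, q=1, r=0: 0
p=1, q=1, r=1: 0
Satisfying count = 4

4


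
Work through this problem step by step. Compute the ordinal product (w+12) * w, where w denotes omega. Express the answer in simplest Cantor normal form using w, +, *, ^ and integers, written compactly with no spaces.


Compute (w+12) * w.
Ordinal * is associative and left-distributive over +, but NOT commutative; for finite n>1, n*w = w but w*n stays w*n.
(w+12) * w = sup{(w+12)*k : k<w} = sup{w*k+12} = w^2 (the +12 tail is absorbed in the limit).
Result = w^2

w^2


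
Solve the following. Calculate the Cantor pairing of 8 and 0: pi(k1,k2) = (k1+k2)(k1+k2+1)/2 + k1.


k1 + k2 = 8
(k1+k2)(k1+k2+1)/2 = 8 * 9 / 2 = 36
pi = 36 + 8 = 44

44


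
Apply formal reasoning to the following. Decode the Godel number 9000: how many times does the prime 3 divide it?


Factorize 9000 by dividing by 3 repeatedly.
Division steps: 3 divides 9000 exactly 2 time(s).
Exponent of 3 = 2

2


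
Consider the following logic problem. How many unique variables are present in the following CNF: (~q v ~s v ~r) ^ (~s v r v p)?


Identify each variable that appears in the formula.
Variables found: p, q, r, s
Count = 4

4


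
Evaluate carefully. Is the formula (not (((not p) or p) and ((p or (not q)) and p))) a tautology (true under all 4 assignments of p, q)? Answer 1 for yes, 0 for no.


Check all 4 assignments:
p=0, q=0: 1
p=0, q=1: 1
p=1, q=0: 0
p=1, q=1: 0
Satisfying count = 2/4.
Tautology iff count = 4: no.

0


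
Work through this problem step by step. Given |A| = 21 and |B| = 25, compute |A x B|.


The Cartesian product A x B contains all ordered pairs (a, b).
|A x B| = |A| * |B| = 21 * 25 = 525

525


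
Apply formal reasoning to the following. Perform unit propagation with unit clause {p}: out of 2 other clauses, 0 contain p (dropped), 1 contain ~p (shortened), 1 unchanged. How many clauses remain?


Satisfied (removed): 0
Shortened (remain): 1
Unchanged (remain): 1
Remaining = 1 + 1 = 2

2


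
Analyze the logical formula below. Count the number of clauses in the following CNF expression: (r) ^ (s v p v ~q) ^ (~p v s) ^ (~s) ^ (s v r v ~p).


A CNF formula is a conjunction of clauses.
Clauses are separated by ^.
Counting the conjuncts: 5 clauses.

5


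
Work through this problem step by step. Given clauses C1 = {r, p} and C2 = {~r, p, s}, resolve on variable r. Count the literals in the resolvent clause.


Remove r from C1 and ~r from C2.
C1 remainder: {p}
C2 remainder: {p, s}
Union (resolvent): {p, s}
Resolvent has 2 literal(s).

2


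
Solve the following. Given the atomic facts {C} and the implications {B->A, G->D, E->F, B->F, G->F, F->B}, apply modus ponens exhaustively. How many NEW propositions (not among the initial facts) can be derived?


Initial facts: {C}
Apply modus ponens to closure:
  (no implication fires)
Final known: {C}
New propositions: {(none)}
Count = 0

0


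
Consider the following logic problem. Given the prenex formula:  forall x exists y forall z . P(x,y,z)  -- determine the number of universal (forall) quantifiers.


Quantifier prefix: forall x exists y forall z
Mark each quantifier type:
  U E U
Universal count = 2, Existential count = 1
Asked for universal (forall) quantifiers: 2

2


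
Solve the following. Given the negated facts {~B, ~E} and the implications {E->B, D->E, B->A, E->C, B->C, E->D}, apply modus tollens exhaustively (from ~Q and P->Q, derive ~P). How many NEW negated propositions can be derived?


Initial negated facts: {~B, ~E}
Apply modus tollens to closure:
  ~E and D->E  =>  ~D
Final negated: {~B, ~D, ~E}
New negations: {~D}
Count = 1

1


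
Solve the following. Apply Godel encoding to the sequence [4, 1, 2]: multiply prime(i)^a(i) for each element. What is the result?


Encode each element as an exponent of the corresponding prime:
  2^4 = 16
  3^1 = 3
  5^2 = 25
Product = 16 * 3 * 25 = 1200

1200


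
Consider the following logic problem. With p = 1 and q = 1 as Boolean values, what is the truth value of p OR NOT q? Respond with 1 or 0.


p = 1, q = 1
Operation: p OR NOT q
Evaluate: 1 OR NOT 1 = 1

1


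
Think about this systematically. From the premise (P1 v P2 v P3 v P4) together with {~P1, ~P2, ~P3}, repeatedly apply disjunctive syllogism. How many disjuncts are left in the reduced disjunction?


Original disjuncts (4): P1, P2, P3, P4
Negated (eliminate): ~P1, ~P2, ~P3
Remaining disjuncts: P4
Count = 4 - 3 = 1

1


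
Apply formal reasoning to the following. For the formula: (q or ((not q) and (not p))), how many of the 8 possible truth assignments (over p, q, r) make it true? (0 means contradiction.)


Check all 8 assignments:
p=0, q=0, r=0: 1
p=0, q=0, r=1: 1
p=0, q=1, r=0: 1
p=0, q=1, r=1: 1
p=1, q=0, r=0: 0
p=1, q=0, r=1: 0
p=1, q=1, r=0: 1
p=1, q=1, r=1: 1
Count of True = 6

6


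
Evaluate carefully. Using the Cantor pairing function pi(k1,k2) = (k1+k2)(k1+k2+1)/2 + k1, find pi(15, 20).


k1 + k2 = 35
(k1+k2)(k1+k2+1)/2 = 35 * 36 / 2 = 630
pi = 630 + 15 = 645

645


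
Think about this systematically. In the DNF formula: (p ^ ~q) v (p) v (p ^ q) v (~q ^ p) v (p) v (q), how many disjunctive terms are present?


A DNF formula is a disjunction of terms (conjunctions).
Terms are separated by v.
Counting the disjuncts: 6 terms.

6


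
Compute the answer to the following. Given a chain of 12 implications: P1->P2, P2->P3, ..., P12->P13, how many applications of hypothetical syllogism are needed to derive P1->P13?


With 12 implications in a chain connecting 13 propositions:
P1->P2, P2->P3, ..., P12->P13
Steps needed = (number of implications) - 1 = 12 - 1 = 11

11


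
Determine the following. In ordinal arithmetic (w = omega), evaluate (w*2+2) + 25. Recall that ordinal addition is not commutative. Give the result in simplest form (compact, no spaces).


Compute (w*2+2) + 25.
Ordinal + is associative but NOT commutative; for finite n>0, n + w = w but w + n stays w+n.
By associativity: (w*2+2) + 25 = w*2 + (2+25) = w*2+27.
Result = w*2+27

w*2+27


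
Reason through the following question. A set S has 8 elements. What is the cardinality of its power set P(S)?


The power set of a set with n elements has 2^n elements.
|P(S)| = 2^8 = 256

256


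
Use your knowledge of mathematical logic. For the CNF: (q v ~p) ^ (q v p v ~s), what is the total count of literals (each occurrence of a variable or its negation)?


Counting literals in each clause:
Clause 1: 2 literal(s)
Clause 2: 3 literal(s)
Total = 5

5


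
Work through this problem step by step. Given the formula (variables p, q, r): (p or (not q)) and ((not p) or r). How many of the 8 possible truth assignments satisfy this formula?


Evaluate all 8 assignments for p, q, r:
p=0, q=0, r=0: 1
p=0, q=0, r=1: 1
p=0, q=1, r=0: 0
p=0, q=1, r=1: 0
p=1, q=0, r=0: 0
p=1, q=0, r=1: 1
p=1, q=1, r=0: 0
p=1, q=1, r=1: 1
Satisfying count = 4

4


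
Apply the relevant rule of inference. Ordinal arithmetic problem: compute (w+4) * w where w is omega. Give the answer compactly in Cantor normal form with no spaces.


Compute (w+4) * w.
Ordinal * is associative and left-distributive over +, but NOT commutative; for finite n>1, n*w = w but w*n stays w*n.
(w+4) * w = sup{(w+4)*k : k<w} = sup{w*k+4} = w^2 (the +4 tail is absorbed in the limit).
Result = w^2

w^2


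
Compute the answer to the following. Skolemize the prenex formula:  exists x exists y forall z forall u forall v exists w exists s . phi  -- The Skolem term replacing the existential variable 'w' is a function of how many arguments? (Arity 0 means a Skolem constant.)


Quantifier prefix: exists x exists y forall z forall u forall v exists w exists s
'w' is existentially quantified at position 6.
Universal variables preceding it: z, u, v
Skolem function arity = 3

3


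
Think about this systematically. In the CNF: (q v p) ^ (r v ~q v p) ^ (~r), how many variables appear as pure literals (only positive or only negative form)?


Check each variable for pure literal status:
p: pure positive
q: mixed (not pure)
r: mixed (not pure)
Pure literal count = 1

1


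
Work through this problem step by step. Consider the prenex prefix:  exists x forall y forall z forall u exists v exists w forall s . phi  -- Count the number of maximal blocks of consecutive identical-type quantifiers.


Quantifier-type sequence: E A A A E E A  (A=forall, E=exists)
Group into maximal same-type runs:
  Ex1 | Ax3 | Ex2 | Ax1
Number of blocks = 4

4


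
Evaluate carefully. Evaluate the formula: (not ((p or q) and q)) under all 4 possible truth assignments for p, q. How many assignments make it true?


Check all 4 assignments:
p=0, q=0: 1
p=0, q=1: 0
p=1, q=0: 1
p=1, q=1: 0
Count of True = 2

2


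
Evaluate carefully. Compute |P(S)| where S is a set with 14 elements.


The power set of a set with n elements has 2^n elements.
|P(S)| = 2^14 = 16384

16384


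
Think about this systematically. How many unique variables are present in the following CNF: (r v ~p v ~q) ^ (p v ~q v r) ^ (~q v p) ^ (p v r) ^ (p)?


Identify each variable that appears in the formula.
Variables found: p, q, r
Count = 3

3


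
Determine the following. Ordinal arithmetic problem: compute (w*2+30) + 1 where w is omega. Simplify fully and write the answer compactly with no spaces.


Compute (w*2+30) + 1.
Ordinal + is associative but NOT commutative; for finite n>0, n + w = w but w + n stays w+n.
By associativity: (w*2+30) + 1 = w*2 + (30+1) = w*2+31.
Result = w*2+31

w*2+31


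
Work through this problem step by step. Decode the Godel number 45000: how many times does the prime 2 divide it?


Factorize 45000 by dividing by 2 repeatedly.
Division steps: 2 divides 45000 exactly 3 time(s).
Exponent of 2 = 3

3


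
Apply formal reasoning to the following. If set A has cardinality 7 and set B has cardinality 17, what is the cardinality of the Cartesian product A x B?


The Cartesian product A x B contains all ordered pairs (a, b).
|A x B| = |A| * |B| = 7 * 17 = 119

119


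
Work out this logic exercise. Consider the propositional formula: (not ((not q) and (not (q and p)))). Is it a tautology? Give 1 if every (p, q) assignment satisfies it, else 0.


Check all 4 assignments:
p=0, q=0: 0
p=0, q=1: 1
p=1, q=0: 0
p=1, q=1: 1
Satisfying count = 2/4.
Tautology iff count = 4: no.

0


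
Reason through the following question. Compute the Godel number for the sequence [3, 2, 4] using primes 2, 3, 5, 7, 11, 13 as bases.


Encode each element as an exponent of the corresponding prime:
  2^3 = 8
  3^2 = 9
  5^4 = 625
Product = 8 * 9 * 625 = 45000

45000


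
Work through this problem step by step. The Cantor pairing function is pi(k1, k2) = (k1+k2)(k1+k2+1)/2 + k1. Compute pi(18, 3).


k1 + k2 = 21
(k1+k2)(k1+k2+1)/2 = 21 * 22 / 2 = 231
pi = 231 + 18 = 249

249


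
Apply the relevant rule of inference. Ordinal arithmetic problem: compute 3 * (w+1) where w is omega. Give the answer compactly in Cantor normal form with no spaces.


Compute 3 * (w+1).
Ordinal * is associative and left-distributive over +, but NOT commutative; for finite n>1, n*w = w but w*n stays w*n.
By left-distributivity: 3 * (w+1) = 3*w + 3*1 = w + 3 = w+3.
Result = w+3

w+3


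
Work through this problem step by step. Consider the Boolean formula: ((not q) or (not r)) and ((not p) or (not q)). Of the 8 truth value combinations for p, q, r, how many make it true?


Evaluate all 8 assignments for p, q, r:
p=0, q=0, r=0: 1
p=0, q=0, r=1: 1
p=0, q=1, r=0: 1
p=0, q=1, r=1: 0
p=1, q=0, r=0: 1
p=1, q=0, r=1: 1
p=1, q=1, r=0: 0
p=1, q=1, r=1: 0
Satisfying count = 5

5


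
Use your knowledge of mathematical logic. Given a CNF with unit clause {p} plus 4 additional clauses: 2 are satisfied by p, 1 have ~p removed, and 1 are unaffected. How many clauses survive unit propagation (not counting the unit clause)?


Satisfied (removed): 2
Shortened (remain): 1
Unchanged (remain): 1
Remaining = 1 + 1 = 2

2


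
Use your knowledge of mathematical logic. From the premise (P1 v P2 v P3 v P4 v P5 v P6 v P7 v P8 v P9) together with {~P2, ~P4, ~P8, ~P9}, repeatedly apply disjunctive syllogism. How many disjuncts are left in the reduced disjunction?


Original disjuncts (9): P1, P2, P3, P4, P5, P6, P7, P8, P9
Negated (eliminate): ~P2, ~P4, ~P8, ~P9
Remaining disjuncts: P1, P3, P5, P6, P7
Count = 9 - 4 = 5

5


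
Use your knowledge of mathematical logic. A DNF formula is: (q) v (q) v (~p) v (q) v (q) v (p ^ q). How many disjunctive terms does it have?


A DNF formula is a disjunction of terms (conjunctions).
Terms are separated by v.
Counting the disjuncts: 6 terms.

6


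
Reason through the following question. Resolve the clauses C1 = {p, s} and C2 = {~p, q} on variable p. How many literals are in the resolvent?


Remove p from C1 and ~p from C2.
C1 remainder: {s}
C2 remainder: {q}
Union (resolvent): {q, s}
Resolvent has 2 literal(s).

2


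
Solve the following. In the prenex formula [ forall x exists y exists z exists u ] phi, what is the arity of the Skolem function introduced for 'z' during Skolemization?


Quantifier prefix: forall x exists y exists z exists u
'z' is existentially quantified at position 3.
Universal variables preceding it: x
Skolem function arity = 1

1


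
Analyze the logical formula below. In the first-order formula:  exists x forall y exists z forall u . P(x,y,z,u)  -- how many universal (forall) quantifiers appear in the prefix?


Quantifier prefix: exists x forall y exists z forall u
Mark each quantifier type:
  E U E U
Universal count = 2, Existential count = 2
Asked for universal (forall) quantifiers: 2

2


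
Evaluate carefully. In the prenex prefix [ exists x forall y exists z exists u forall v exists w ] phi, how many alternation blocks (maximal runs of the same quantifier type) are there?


Quantifier-type sequence: E A E E A E  (A=forall, E=exists)
Group into maximal same-type runs:
  Ex1 | Ax1 | Ex2 | Ax1 | Ex1
Number of blocks = 5

5


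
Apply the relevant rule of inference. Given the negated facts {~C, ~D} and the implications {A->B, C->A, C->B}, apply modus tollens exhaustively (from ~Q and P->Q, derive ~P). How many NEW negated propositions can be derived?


Initial negated facts: {~C, ~D}
Apply modus tollens to closure:
  (no implication fires)
Final negated: {~C, ~D}
New negations: {(none)}
Count = 0

0


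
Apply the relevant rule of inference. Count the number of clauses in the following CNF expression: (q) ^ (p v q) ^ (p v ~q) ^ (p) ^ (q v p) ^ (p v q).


A CNF formula is a conjunction of clauses.
Clauses are separated by ^.
Counting the conjuncts: 6 clauses.

6


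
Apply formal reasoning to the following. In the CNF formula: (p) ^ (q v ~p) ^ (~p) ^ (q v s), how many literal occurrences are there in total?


Counting literals in each clause:
Clause 1: 1 literal(s)
Clause 2: 2 literal(s)
Clause 3: 1 literal(s)
Clause 4: 2 literal(s)
Total = 6

6


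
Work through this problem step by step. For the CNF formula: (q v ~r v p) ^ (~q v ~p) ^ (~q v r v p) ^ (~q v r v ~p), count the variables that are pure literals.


Check each variable for pure literal status:
p: mixed (not pure)
q: mixed (not pure)
r: mixed (not pure)
Pure literal count = 0

0


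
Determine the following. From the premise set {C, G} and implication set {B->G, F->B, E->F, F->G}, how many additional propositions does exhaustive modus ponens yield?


Initial facts: {C, G}
Apply modus ponens to closure:
  (no implication fires)
Final known: {C, G}
New propositions: {(none)}
Count = 0

0


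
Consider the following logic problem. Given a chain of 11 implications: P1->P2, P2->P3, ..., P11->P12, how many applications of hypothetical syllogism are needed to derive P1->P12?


With 11 implications in a chain connecting 12 propositions:
P1->P2, P2->P3, ..., P11->P12
Steps needed = (number of implications) - 1 = 11 - 1 = 10

10


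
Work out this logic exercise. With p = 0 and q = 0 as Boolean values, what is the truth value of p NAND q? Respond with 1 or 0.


p = 0, q = 0
Operation: p NAND q
Evaluate: 0 NAND 0 = 1

1


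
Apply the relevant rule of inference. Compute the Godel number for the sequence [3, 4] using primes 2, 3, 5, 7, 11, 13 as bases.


Encode each element as an exponent of the corresponding prime:
  2^3 = 8
  3^4 = 81
Product = 8 * 81 = 648

648


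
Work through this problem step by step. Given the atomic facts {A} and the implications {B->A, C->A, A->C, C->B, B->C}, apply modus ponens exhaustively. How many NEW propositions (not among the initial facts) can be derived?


Initial facts: {A}
Apply modus ponens to closure:
  A and A->C  =>  C
  C and C->B  =>  B
Final known: {A, B, C}
New propositions: {B, C}
Count = 2

2


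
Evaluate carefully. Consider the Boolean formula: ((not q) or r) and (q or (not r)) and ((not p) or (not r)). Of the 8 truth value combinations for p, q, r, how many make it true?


Evaluate all 8 assignments for p, q, r:
p=0, q=0, r=0: 1
p=0, q=0, r=1: 0
p=0, q=1, r=0: 0
p=0, q=1, r=1: 1
p=1, q=0, r=0: 1
p=1, q=0, r=1: 0
p=1, q=1, r=0: 0
p=1, q=1, r=1: 0
Satisfying count = 3

3


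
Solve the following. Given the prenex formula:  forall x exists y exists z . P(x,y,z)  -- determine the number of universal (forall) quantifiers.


Quantifier prefix: forall x exists y exists z
Mark each quantifier type:
  U E E
Universal count = 1, Existential count = 2
Asked for universal (forall) quantifiers: 1

1


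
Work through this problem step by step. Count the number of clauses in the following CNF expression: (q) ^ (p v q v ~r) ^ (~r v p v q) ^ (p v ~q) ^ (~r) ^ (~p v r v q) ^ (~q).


A CNF formula is a conjunction of clauses.
Clauses are separated by ^.
Counting the conjuncts: 7 clauses.

7


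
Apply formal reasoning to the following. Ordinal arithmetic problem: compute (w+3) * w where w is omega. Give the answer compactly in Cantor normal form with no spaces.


Compute (w+3) * w.
Ordinal * is associative and left-distributive over +, but NOT commutative; for finite n>1, n*w = w but w*n stays w*n.
(w+3) * w = sup{(w+3)*k : k<w} = sup{w*k+3} = w^2 (the +3 tail is absorbed in the limit).
Result = w^2

w^2


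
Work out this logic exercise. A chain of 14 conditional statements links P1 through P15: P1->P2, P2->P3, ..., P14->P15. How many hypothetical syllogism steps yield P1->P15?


With 14 implications in a chain connecting 15 propositions:
P1->P2, P2->P3, ..., P14->P15
Steps needed = (number of implications) - 1 = 14 - 1 = 13

13


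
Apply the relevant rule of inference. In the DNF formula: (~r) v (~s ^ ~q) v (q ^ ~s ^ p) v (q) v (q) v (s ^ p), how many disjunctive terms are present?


A DNF formula is a disjunction of terms (conjunctions).
Terms are separated by v.
Counting the disjuncts: 6 terms.

6


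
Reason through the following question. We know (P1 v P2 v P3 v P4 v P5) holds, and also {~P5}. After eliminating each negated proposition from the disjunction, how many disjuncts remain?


Original disjuncts (5): P1, P2, P3, P4, P5
Negated (eliminate): ~P5
Remaining disjuncts: P1, P2, P3, P4
Count = 5 - 1 = 4

4


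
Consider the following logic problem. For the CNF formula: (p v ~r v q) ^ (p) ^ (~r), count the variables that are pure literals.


Check each variable for pure literal status:
p: pure positive
q: pure positive
r: pure negative
Pure literal count = 3

3


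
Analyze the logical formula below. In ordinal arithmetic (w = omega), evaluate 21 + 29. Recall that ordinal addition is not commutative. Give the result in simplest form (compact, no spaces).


Compute 21 + 29.
Ordinal + is associative but NOT commutative; for finite n>0, n + w = w but w + n stays w+n.
Both operands finite; ordinal + agrees with natural +: 21 + 29 = 50.
Result = 50

50


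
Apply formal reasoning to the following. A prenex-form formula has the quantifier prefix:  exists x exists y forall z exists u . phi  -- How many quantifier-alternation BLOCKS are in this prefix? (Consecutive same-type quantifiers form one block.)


Quantifier-type sequence: E E A E  (A=forall, E=exists)
Group into maximal same-type runs:
  Ex2 | Ax1 | Ex1
Number of blocks = 3

3


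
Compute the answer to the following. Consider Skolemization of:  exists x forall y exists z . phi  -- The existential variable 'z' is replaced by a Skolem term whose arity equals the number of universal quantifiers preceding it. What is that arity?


Quantifier prefix: exists x forall y exists z
'z' is existentially quantified at position 3.
Universal variables preceding it: y
Skolem function arity = 1

1


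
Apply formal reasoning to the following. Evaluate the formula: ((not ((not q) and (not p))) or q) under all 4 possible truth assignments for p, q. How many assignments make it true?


Check all 4 assignments:
p=0, q=0: 0
p=0, q=1: 1
p=1, q=0: 1
p=1, q=1: 1
Count of True = 3

3


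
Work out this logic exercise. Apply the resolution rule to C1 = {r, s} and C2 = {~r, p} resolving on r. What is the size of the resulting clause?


Remove r from C1 and ~r from C2.
C1 remainder: {s}
C2 remainder: {p}
Union (resolvent): {p, s}
Resolvent has 2 literal(s).

2


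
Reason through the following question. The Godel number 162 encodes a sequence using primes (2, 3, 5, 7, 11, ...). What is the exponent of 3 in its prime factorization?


Factorize 162 by dividing by 3 repeatedly.
Division steps: 3 divides 162 exactly 4 time(s).
Exponent of 3 = 4

4


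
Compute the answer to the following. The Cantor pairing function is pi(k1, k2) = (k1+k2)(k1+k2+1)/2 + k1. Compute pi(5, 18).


k1 + k2 = 23
(k1+k2)(k1+k2+1)/2 = 23 * 24 / 2 = 276
pi = 276 + 5 = 281

281


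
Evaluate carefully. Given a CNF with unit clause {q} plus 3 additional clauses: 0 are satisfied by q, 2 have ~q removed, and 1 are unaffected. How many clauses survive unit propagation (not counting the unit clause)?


Satisfied (removed): 0
Shortened (remain): 2
Unchanged (remain): 1
Remaining = 2 + 1 = 3

3


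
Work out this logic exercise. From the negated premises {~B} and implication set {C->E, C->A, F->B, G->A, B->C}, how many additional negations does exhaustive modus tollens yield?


Initial negated facts: {~B}
Apply modus tollens to closure:
  ~B and F->B  =>  ~F
Final negated: {~B, ~F}
New negations: {~F}
Count = 1

1


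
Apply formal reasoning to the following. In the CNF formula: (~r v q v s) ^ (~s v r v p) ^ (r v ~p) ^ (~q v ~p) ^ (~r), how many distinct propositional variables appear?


Identify each variable that appears in the formula.
Variables found: p, q, r, s
Count = 4

4


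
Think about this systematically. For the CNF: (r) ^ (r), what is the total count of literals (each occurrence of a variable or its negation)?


Counting literals in each clause:
Clause 1: 1 literal(s)
Clause 2: 1 literal(s)
Total = 2

2


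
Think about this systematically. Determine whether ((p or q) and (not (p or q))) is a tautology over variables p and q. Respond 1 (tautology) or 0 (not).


Check all 4 assignments:
p=0, q=0: 0
p=0, q=1: 0
p=1, q=0: 0
p=1, q=1: 0
Satisfying count = 0/4.
Tautology iff count = 4: no.

0


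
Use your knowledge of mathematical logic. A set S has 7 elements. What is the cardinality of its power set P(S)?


The power set of a set with n elements has 2^n elements.
|P(S)| = 2^7 = 128

128


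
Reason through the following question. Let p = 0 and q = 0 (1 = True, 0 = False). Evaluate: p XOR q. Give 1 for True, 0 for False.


p = 0, q = 0
Operation: p XOR q
Evaluate: 0 XOR 0 = 0

0


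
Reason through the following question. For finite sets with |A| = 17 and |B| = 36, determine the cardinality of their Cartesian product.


The Cartesian product A x B contains all ordered pairs (a, b).
|A x B| = |A| * |B| = 17 * 36 = 612

612


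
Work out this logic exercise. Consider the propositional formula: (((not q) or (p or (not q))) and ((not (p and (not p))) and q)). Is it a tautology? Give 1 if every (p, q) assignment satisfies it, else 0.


Check all 4 assignments:
p=0, q=0: 0
p=0, q=1: 0
p=1, q=0: 0
p=1, q=1: 1
Satisfying count = 1/4.
Tautology iff count = 4: no.

0


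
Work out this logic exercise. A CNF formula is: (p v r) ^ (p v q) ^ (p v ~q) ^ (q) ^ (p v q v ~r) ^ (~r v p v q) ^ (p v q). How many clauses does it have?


A CNF formula is a conjunction of clauses.
Clauses are separated by ^.
Counting the conjuncts: 7 clauses.

7


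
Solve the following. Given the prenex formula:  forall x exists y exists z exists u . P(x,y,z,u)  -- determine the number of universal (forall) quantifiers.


Quantifier prefix: forall x exists y exists z exists u
Mark each quantifier type:
  U E E E
Universal count = 1, Existential count = 3
Asked for universal (forall) quantifiers: 1

1


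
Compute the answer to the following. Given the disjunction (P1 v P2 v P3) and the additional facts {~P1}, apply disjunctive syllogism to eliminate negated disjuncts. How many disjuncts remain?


Original disjuncts (3): P1, P2, P3
Negated (eliminate): ~P1
Remaining disjuncts: P2, P3
Count = 3 - 1 = 2

2


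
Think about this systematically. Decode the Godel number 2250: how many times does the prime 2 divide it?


Factorize 2250 by dividing by 2 repeatedly.
Division steps: 2 divides 2250 exactly 1 time(s).
Exponent of 2 = 1

1


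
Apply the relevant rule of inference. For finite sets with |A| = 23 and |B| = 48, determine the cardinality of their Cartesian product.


The Cartesian product A x B contains all ordered pairs (a, b).
|A x B| = |A| * |B| = 23 * 48 = 1104

1104


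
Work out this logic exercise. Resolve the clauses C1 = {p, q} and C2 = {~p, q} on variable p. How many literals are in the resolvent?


Remove p from C1 and ~p from C2.
C1 remainder: {q}
C2 remainder: {q}
Union (resolvent): {q}
Resolvent has 1 literal(s).

1
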